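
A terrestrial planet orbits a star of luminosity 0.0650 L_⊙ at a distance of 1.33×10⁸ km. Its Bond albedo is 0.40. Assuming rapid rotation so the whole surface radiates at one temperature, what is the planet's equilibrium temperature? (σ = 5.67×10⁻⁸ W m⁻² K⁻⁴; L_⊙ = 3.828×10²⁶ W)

d = 1.33×10⁸ km = 1.33×10¹¹ m.
L = 0.0650 × 3.828×10²⁶ = 2.49×10²⁵ W.
Flux: S = L/(4πd²) = 2.49×10²⁵/(4π×(1.33×10¹¹)²) = 112 W m⁻².
Energy balance: absorbed = emitted ⇒ πR²·S(1−A) = 4πR²·σT_eq⁴, so T_eq⁴ = S(1−A)/(4σ).
T_eq = [112 × 0.60 / (4 × 5.67×10⁻⁸)]^(1/4) = (2.96×10⁸)^(1/4) = 131 K.

T_eq ≈ 131 K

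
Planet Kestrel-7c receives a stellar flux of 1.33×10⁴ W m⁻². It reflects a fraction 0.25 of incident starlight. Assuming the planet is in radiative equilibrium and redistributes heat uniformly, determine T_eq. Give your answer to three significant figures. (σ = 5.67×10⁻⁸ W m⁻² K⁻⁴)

Energy balance: absorbed = emitted ⇒ πR²·S(1−A) = 4πR²·σT_eq⁴, so T_eq⁴ = S(1−A)/(4σ).
T_eq = [1.33×10⁴ × 0.75 / (4 × 5.67×10⁻⁸)]^(1/4) = (4.40×10¹⁰)^(1/4) = 458 K.

T_eq ≈ 458 K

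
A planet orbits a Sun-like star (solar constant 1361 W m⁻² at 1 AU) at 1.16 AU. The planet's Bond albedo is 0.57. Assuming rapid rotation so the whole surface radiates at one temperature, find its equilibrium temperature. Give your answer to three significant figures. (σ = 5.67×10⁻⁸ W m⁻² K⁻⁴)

T_eq ≈ 209 K

Flux at 1.16 AU: S = 1361/1.16² = 1010 W m⁻².
Energy balance: absorbed = emitted ⇒ πR²·S(1−A) = 4πR²·σT_eq⁴, so T_eq⁴ = S(1−A)/(4σ).
T_eq = [1010 × 0.43 / (4 × 5.67×10⁻⁸)]^(1/4) = (1.92×10⁹)^(1/4) = 209 K.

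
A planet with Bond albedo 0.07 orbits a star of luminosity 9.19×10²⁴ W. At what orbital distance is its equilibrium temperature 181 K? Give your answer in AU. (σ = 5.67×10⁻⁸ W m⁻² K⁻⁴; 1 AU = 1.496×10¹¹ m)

d ≈ 0.353 AU

From T_eq⁴ = L(1−A)/(16πσd²): d = √[L(1−A)/(16πσT_eq⁴)].
d = √[9.19×10²⁴ × 0.93 / (16π × 5.67×10⁻⁸ × (181)⁴)] = 5.29×10¹⁰ m = 0.353 AU.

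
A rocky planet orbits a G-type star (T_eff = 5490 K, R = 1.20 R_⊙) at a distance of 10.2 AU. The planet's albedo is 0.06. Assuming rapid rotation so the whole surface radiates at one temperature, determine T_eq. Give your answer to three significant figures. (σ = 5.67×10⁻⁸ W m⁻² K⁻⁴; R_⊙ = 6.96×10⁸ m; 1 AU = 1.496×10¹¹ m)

R_⋆ = 1.20 × 6.96×10⁸ = 8.35×10⁸ m.
d = 10.2 AU = 1.53×10¹² m.
L = 4πR_⋆²σT_⋆⁴ = 4π(8.35×10⁸)² × 5.67×10⁻⁸ × (5490)⁴ = 4.52×10²⁶ W.
S = L/(4πd²) = 15.4 W m⁻².
Energy balance: absorbed = emitted ⇒ πR²·S(1−A) = 4πR²·σT_eq⁴, so T_eq⁴ = S(1−A)/(4σ).
T_eq = [15.4 × 0.94 / (4 × 5.67×10⁻⁸)]^(1/4) = (6.40×10⁷)^(1/4) = 89.4 K.

T_eq ≈ 89.4 K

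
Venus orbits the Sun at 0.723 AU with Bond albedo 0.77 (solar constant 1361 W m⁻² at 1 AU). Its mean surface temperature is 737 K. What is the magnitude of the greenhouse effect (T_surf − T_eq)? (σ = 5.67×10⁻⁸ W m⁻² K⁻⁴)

ΔT ≈ 510.3 K

S = 1361/0.723² = 2604 W m⁻².
T_eq = [S(1−A)/(4σ)]^(1/4) = [2604×0.23/(4×5.67×10⁻⁸)]^(1/4) = 226.7 K.
ΔT = T_surf − T_eq = 737 − 226.7.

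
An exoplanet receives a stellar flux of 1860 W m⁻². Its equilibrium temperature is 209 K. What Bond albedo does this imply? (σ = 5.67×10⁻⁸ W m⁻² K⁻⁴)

From T_eq⁴ = S(1−A)/(4σ): 1−A = 4σT_eq⁴/S.
1−A = 4 × 5.67×10⁻⁸ × (209)⁴ / 1860 = 0.233.

A ≈ 0.77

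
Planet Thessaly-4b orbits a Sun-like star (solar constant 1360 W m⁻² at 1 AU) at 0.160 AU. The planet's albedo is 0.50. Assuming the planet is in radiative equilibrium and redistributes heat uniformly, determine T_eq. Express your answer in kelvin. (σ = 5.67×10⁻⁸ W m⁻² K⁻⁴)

Flux at 0.160 AU: S = 1360/0.160² = 5.31×10⁴ W m⁻².
Energy balance: absorbed = emitted ⇒ πR²·S(1−A) = 4πR²·σT_eq⁴, so T_eq⁴ = S(1−A)/(4σ).
T_eq = [5.31×10⁴ × 0.50 / (4 × 5.67×10⁻⁸)]^(1/4) = (1.17×10¹¹)^(1/4) = 585 K.

T_eq ≈ 585 K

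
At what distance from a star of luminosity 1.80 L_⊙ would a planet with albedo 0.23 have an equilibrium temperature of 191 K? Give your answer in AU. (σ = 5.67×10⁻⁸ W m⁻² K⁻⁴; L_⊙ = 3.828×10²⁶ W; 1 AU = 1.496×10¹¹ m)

L = 1.80 × 3.828×10²⁶ = 6.89×10²⁶ W.
From T_eq⁴ = L(1−A)/(16πσd²): d = √[L(1−A)/(16πσT_eq⁴)].
d = √[6.89×10²⁶ × 0.77 / (16π × 5.67×10⁻⁸ × (191)⁴)] = 3.74×10¹¹ m = 2.50 AU.

d ≈ 2.50 AU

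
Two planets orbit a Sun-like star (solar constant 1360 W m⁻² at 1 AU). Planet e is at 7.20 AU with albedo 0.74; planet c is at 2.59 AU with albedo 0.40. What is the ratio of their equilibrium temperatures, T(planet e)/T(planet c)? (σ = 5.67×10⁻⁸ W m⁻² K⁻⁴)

T_eq = [S₀(1−A)/(4σd²)]^(1/4), so T ∝ (1−A)^(1/4) / √d.
T₁ = [1360×0.26/(4×5.67×10⁻⁸×7.20²)]^(1/4) = 74.05 K.
T₂ = [1360×0.60/(4×5.67×10⁻⁸×2.59²)]^(1/4) = 152.18 K.

T₁/T₂ ≈ 0.487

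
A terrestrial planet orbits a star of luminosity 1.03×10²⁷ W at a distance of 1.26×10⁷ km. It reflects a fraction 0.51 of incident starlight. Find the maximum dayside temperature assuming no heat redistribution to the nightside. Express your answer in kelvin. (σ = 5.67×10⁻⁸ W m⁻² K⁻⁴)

T_ss ≈ 1450 K

d = 1.26×10⁷ km = 1.26×10¹⁰ m.
Flux: S = L/(4πd²) = 1.03×10²⁷/(4π×(1.26×10¹⁰)²) = 5.16×10⁵ W m⁻².
With no redistribution each surface element balances locally: S(1−A) = σT⁴.
T = [5.16×10⁵ × 0.49 / 5.67×10⁻⁸]^(1/4) = (4.46×10¹²)^(1/4) = 1450 K.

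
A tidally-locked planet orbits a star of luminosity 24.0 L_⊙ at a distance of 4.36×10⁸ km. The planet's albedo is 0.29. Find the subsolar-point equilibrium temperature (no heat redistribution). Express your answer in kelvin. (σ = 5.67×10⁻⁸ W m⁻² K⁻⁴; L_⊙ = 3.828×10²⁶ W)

T_ss ≈ 468 K

d = 4.36×10⁸ km = 4.36×10¹¹ m.
L = 24.0 × 3.828×10²⁶ = 9.19×10²⁷ W.
Flux: S = L/(4πd²) = 9.19×10²⁷/(4π×(4.36×10¹¹)²) = 3850 W m⁻².
At the subsolar point the surface absorbs S(1−A) and emits σT⁴ per unit area — no factor of 4, since only the local patch is in balance.
T = [3850 × 0.71 / 5.67×10⁻⁸]^(1/4) = (4.82×10¹⁰)^(1/4) = 468 K.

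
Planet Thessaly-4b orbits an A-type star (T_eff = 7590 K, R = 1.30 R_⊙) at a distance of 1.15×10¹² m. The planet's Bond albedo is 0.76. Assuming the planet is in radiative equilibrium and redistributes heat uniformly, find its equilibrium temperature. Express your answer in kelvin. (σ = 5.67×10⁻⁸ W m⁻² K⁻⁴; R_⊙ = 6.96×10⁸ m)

T_eq ≈ 105 K

R_⋆ = 1.30 × 6.96×10⁸ = 9.05×10⁸ m.
L = 4πR_⋆²σT_⋆⁴ = 4π(9.05×10⁸)² × 5.67×10⁻⁸ × (7590)⁴ = 1.94×10²⁷ W.
S = L/(4πd²) = 116 W m⁻².
Energy balance: absorbed = emitted ⇒ πR²·S(1−A) = 4πR²·σT_eq⁴, so T_eq⁴ = S(1−A)/(4σ).
T_eq = [116 × 0.24 / (4 × 5.67×10⁻⁸)]^(1/4) = (1.23×10⁸)^(1/4) = 105 K.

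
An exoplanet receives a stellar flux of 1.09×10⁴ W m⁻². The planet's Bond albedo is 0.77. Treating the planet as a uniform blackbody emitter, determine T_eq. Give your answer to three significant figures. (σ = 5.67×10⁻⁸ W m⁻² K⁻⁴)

Energy balance: absorbed = emitted ⇒ πR²·S(1−A) = 4πR²·σT_eq⁴, so T_eq⁴ = S(1−A)/(4σ).
T_eq = [1.09×10⁴ × 0.23 / (4 × 5.67×10⁻⁸)]^(1/4) = (1.11×10¹⁰)^(1/4) = 324 K.

T_eq ≈ 324 K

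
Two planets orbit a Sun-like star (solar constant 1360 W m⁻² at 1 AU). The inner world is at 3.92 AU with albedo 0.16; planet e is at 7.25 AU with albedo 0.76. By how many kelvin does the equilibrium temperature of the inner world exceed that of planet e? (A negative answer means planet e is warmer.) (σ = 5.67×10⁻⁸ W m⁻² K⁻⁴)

T_eq = [S₀(1−A)/(4σd²)]^(1/4), so T ∝ (1−A)^(1/4) / √d.
T₁ = [1360×0.84/(4×5.67×10⁻⁸×3.92²)]^(1/4) = 134.56 K.
T₂ = [1360×0.24/(4×5.67×10⁻⁸×7.25²)]^(1/4) = 72.34 K.

ΔT ≈ 62.2 K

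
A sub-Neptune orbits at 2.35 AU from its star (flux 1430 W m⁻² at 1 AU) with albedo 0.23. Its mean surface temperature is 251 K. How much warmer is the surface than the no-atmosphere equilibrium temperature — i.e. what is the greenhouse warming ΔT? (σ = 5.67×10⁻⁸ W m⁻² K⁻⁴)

ΔT ≈ 78.8 K

S = 1430/2.35² = 258.9 W m⁻².
T_eq = [S(1−A)/(4σ)]^(1/4) = [258.9×0.77/(4×5.67×10⁻⁸)]^(1/4) = 172.2 K.
ΔT = T_surf − T_eq = 251 − 172.2.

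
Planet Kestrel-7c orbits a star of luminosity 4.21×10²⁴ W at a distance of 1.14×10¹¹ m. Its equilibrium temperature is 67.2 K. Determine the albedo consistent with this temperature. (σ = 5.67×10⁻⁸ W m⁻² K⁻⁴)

A ≈ 0.82

Flux: S = L/(4πd²) = 4.21×10²⁴/(4π×(1.14×10¹¹)²) = 25.8 W m⁻².
From T_eq⁴ = S(1−A)/(4σ): 1−A = 4σT_eq⁴/S.
1−A = 4 × 5.67×10⁻⁸ × (67.2)⁴ / 25.8 = 0.179.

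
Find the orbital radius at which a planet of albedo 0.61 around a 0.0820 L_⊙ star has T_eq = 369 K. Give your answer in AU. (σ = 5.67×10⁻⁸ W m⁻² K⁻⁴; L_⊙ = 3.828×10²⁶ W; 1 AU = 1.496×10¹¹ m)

L = 0.0820 × 3.828×10²⁶ = 3.14×10²⁵ W.
From T_eq⁴ = L(1−A)/(16πσd²): d = √[L(1−A)/(16πσT_eq⁴)].
d = √[3.14×10²⁵ × 0.39 / (16π × 5.67×10⁻⁸ × (369)⁴)] = 1.52×10¹⁰ m = 0.102 AU.

d ≈ 0.102 AU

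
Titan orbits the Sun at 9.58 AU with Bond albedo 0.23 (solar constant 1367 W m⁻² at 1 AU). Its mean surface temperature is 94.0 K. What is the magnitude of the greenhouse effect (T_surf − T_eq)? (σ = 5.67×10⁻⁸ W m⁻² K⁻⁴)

S = 1367/9.58² = 14.89 W m⁻².
T_eq = [S(1−A)/(4σ)]^(1/4) = [14.89×0.77/(4×5.67×10⁻⁸)]^(1/4) = 84.3 K.
ΔT = T_surf − T_eq = 94 − 84.3.

ΔT ≈ 9.7 K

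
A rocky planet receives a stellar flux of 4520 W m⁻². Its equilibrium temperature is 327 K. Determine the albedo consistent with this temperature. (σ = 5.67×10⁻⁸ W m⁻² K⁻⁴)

A ≈ 0.43

From T_eq⁴ = S(1−A)/(4σ): 1−A = 4σT_eq⁴/S.
1−A = 4 × 5.67×10⁻⁸ × (327)⁴ / 4520 = 0.574.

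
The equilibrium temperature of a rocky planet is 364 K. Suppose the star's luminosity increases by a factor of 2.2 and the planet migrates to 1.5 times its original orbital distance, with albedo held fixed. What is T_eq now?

T_eq ∝ L^(1/4) · d^(−1/2).
T′ = 364 × 2.2^(1/4) / 1.5^(1/2) = 362 K.

T_eq ≈ 362 K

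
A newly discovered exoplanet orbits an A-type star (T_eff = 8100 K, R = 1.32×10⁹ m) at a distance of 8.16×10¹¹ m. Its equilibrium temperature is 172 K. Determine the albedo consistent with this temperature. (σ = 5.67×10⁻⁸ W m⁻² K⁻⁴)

A ≈ 0.69

L = 4πR_⋆²σT_⋆⁴ = 4π(1.32×10⁹)² × 5.67×10⁻⁸ × (8100)⁴ = 5.34×10²⁷ W.
S = L/(4πd²) = 639 W m⁻².
From T_eq⁴ = S(1−A)/(4σ): 1−A = 4σT_eq⁴/S.
1−A = 4 × 5.67×10⁻⁸ × (172)⁴ / 639 = 0.311.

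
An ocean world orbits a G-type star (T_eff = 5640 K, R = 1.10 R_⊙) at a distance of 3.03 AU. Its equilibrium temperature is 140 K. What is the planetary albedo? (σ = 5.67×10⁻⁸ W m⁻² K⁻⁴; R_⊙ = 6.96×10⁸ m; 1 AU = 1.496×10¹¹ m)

A ≈ 0.47

R_⋆ = 1.10 × 6.96×10⁸ = 7.66×10⁸ m.
d = 3.03 AU = 4.53×10¹¹ m.
L = 4πR_⋆²σT_⋆⁴ = 4π(7.66×10⁸)² × 5.67×10⁻⁸ × (5640)⁴ = 4.23×10²⁶ W.
S = L/(4πd²) = 164 W m⁻².
From T_eq⁴ = S(1−A)/(4σ): 1−A = 4σT_eq⁴/S.
1−A = 4 × 5.67×10⁻⁸ × (140)⁴ / 164 = 0.532.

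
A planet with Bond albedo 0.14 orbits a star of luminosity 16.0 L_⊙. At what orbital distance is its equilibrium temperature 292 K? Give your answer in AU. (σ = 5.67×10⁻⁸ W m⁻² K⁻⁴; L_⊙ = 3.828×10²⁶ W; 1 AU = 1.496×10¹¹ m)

d ≈ 3.37 AU

L = 16.0 × 3.828×10²⁶ = 6.12×10²⁷ W.
From T_eq⁴ = L(1−A)/(16πσd²): d = √[L(1−A)/(16πσT_eq⁴)].
d = √[6.12×10²⁷ × 0.86 / (16π × 5.67×10⁻⁸ × (292)⁴)] = 5.04×10¹¹ m = 3.37 AU.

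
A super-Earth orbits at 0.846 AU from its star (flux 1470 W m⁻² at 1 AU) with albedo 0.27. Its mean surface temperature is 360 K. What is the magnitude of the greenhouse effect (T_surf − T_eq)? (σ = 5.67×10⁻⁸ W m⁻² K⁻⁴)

S = 1470/0.846² = 2054 W m⁻².
T_eq = [S(1−A)/(4σ)]^(1/4) = [2054×0.73/(4×5.67×10⁻⁸)]^(1/4) = 285.1 K.
ΔT = T_surf − T_eq = 360 − 285.1.

ΔT ≈ 74.9 K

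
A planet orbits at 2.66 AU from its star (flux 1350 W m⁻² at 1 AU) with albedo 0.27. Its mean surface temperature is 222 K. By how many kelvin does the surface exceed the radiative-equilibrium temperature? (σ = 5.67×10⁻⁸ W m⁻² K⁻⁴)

S = 1350/2.66² = 190.8 W m⁻².
T_eq = [S(1−A)/(4σ)]^(1/4) = [190.8×0.73/(4×5.67×10⁻⁸)]^(1/4) = 157.4 K.
ΔT = T_surf − T_eq = 222 − 157.4.

ΔT ≈ 64.6 K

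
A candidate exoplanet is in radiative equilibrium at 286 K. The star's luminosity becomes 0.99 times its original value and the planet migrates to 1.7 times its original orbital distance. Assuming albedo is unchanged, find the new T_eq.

T_eq ∝ L^(1/4) · d^(−1/2).
T′ = 286 × 0.99^(1/4) / 1.7^(1/2) = 219 K.

T_eq ≈ 219 K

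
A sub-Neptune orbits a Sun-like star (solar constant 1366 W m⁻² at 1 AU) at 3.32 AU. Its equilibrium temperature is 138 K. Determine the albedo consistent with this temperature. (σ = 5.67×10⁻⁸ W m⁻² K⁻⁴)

A ≈ 0.34

Flux at 3.32 AU: S = 1366/3.32² = 124 W m⁻².
From T_eq⁴ = S(1−A)/(4σ): 1−A = 4σT_eq⁴/S.
1−A = 4 × 5.67×10⁻⁸ × (138)⁴ / 124 = 0.664.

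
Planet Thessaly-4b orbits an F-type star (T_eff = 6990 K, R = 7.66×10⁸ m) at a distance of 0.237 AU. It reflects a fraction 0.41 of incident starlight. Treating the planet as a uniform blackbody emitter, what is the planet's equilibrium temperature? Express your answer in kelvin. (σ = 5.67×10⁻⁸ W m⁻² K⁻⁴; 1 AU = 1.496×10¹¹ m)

T_eq ≈ 637 K

d = 0.237 AU = 3.55×10¹⁰ m.
L = 4πR_⋆²σT_⋆⁴ = 4π(7.66×10⁸)² × 5.67×10⁻⁸ × (6990)⁴ = 9.98×10²⁶ W.
S = L/(4πd²) = 6.32×10⁴ W m⁻².
Energy balance: absorbed = emitted ⇒ πR²·S(1−A) = 4πR²·σT_eq⁴, so T_eq⁴ = S(1−A)/(4σ).
T_eq = [6.32×10⁴ × 0.59 / (4 × 5.67×10⁻⁸)]^(1/4) = (1.64×10¹¹)^(1/4) = 637 K.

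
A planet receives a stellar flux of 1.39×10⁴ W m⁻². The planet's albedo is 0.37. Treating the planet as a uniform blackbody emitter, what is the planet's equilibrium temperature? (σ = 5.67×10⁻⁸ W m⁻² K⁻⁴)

T_eq ≈ 443 K

Energy balance: absorbed = emitted ⇒ πR²·S(1−A) = 4πR²·σT_eq⁴, so T_eq⁴ = S(1−A)/(4σ).
T_eq = [1.39×10⁴ × 0.63 / (4 × 5.67×10⁻⁸)]^(1/4) = (3.86×10¹⁰)^(1/4) = 443 K.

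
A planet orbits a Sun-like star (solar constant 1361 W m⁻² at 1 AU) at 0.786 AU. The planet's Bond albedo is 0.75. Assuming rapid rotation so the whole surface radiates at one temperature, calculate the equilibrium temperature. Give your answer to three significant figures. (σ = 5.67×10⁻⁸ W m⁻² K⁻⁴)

Flux at 0.786 AU: S = 1361/0.786² = 2200 W m⁻².
Energy balance: absorbed = emitted ⇒ πR²·S(1−A) = 4πR²·σT_eq⁴, so T_eq⁴ = S(1−A)/(4σ).
T_eq = [2200 × 0.25 / (4 × 5.67×10⁻⁸)]^(1/4) = (2.43×10⁹)^(1/4) = 222 K.

T_eq ≈ 222 K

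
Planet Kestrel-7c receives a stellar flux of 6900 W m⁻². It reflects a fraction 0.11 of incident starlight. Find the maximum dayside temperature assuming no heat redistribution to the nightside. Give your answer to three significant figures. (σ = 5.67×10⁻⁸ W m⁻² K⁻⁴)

T_ss ≈ 574 K

With no redistribution each surface element balances locally: S(1−A) = σT⁴.
T = [6900 × 0.89 / 5.67×10⁻⁸]^(1/4) = (1.08×10¹¹)^(1/4) = 574 K.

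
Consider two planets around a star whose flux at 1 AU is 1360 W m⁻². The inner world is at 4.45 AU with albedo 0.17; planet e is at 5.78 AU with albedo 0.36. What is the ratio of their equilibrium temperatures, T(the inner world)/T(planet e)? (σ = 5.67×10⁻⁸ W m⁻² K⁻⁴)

T_eq = [S₀(1−A)/(4σd²)]^(1/4), so T ∝ (1−A)^(1/4) / √d.
T₁ = [1360×0.83/(4×5.67×10⁻⁸×4.45²)]^(1/4) = 125.91 K.
T₂ = [1360×0.64/(4×5.67×10⁻⁸×5.78²)]^(1/4) = 103.53 K.

T₁/T₂ ≈ 1.216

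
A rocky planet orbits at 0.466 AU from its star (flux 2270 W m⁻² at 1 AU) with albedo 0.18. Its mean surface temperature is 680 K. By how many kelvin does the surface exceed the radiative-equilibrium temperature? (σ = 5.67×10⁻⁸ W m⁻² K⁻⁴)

ΔT ≈ 239.1 K

S = 2270/0.466² = 1.045×10⁴ W m⁻².
T_eq = [S(1−A)/(4σ)]^(1/4) = [1.045×10⁴×0.82/(4×5.67×10⁻⁸)]^(1/4) = 440.9 K.
ΔT = T_surf − T_eq = 680 − 440.9.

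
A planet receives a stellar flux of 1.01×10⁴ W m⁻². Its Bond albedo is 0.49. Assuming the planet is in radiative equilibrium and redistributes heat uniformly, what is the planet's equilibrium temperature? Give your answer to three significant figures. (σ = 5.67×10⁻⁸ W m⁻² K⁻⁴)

Energy balance: absorbed = emitted ⇒ πR²·S(1−A) = 4πR²·σT_eq⁴, so T_eq⁴ = S(1−A)/(4σ).
T_eq = [1.01×10⁴ × 0.51 / (4 × 5.67×10⁻⁸)]^(1/4) = (2.27×10¹⁰)^(1/4) = 388 K.

T_eq ≈ 388 K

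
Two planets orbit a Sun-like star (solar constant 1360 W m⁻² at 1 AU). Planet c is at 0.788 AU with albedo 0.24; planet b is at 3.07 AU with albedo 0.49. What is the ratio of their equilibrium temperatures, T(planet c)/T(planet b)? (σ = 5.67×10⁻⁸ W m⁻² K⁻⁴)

T₁/T₂ ≈ 2.181

T_eq = [S₀(1−A)/(4σd²)]^(1/4), so T ∝ (1−A)^(1/4) / √d.
T₁ = [1360×0.76/(4×5.67×10⁻⁸×0.788²)]^(1/4) = 292.69 K.
T₂ = [1360×0.51/(4×5.67×10⁻⁸×3.07²)]^(1/4) = 134.21 K.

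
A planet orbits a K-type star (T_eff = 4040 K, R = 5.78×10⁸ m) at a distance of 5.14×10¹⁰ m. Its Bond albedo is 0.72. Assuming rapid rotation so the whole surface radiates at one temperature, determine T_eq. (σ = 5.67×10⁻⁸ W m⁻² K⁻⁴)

T_eq ≈ 220 K

L = 4πR_⋆²σT_⋆⁴ = 4π(5.78×10⁸)² × 5.67×10⁻⁸ × (4040)⁴ = 6.34×10²⁵ W.
S = L/(4πd²) = 1910 W m⁻².
Energy balance: absorbed = emitted ⇒ πR²·S(1−A) = 4πR²·σT_eq⁴, so T_eq⁴ = S(1−A)/(4σ).
T_eq = [1910 × 0.28 / (4 × 5.67×10⁻⁸)]^(1/4) = (2.36×10⁹)^(1/4) = 220 K.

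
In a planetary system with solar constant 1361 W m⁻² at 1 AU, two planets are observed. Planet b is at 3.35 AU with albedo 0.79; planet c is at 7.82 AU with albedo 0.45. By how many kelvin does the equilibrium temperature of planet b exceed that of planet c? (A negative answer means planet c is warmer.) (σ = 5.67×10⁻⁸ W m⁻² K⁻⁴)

T_eq = [S₀(1−A)/(4σd²)]^(1/4), so T ∝ (1−A)^(1/4) / √d.
T₁ = [1361×0.21/(4×5.67×10⁻⁸×3.35²)]^(1/4) = 102.94 K.
T₂ = [1361×0.55/(4×5.67×10⁻⁸×7.82²)]^(1/4) = 85.71 K.

ΔT ≈ 17.2 K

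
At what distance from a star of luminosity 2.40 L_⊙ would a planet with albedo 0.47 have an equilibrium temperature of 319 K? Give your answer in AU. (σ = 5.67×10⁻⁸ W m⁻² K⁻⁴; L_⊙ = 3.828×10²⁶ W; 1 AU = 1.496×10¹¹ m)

d ≈ 0.859 AU

L = 2.40 × 3.828×10²⁶ = 9.19×10²⁶ W.
From T_eq⁴ = L(1−A)/(16πσd²): d = √[L(1−A)/(16πσT_eq⁴)].
d = √[9.19×10²⁶ × 0.53 / (16π × 5.67×10⁻⁸ × (319)⁴)] = 1.28×10¹¹ m = 0.859 AU.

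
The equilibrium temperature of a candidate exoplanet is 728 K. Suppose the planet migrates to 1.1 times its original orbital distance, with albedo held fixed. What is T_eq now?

T_eq ∝ L^(1/4) · d^(−1/2).
T′ = 728 / 1.1^(1/2) = 694 K.

T_eq ≈ 694 K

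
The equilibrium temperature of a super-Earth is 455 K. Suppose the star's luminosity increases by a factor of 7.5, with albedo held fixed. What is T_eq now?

T_eq ∝ L^(1/4) · d^(−1/2).
T′ = 455 × 7.5^(1/4) = 753 K.

T_eq ≈ 753 K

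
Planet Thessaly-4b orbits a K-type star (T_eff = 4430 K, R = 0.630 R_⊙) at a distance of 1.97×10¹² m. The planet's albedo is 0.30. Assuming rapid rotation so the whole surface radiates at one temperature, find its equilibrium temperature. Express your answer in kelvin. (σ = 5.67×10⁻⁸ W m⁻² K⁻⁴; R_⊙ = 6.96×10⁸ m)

R_⋆ = 0.630 × 6.96×10⁸ = 4.38×10⁸ m.
L = 4πR_⋆²σT_⋆⁴ = 4π(4.38×10⁸)² × 5.67×10⁻⁸ × (4430)⁴ = 5.28×10²⁵ W.
S = L/(4πd²) = 1.08 W m⁻².
Energy balance: absorbed = emitted ⇒ πR²·S(1−A) = 4πR²·σT_eq⁴, so T_eq⁴ = S(1−A)/(4σ).
T_eq = [1.08 × 0.70 / (4 × 5.67×10⁻⁸)]^(1/4) = (3.34×10⁶)^(1/4) = 42.7 K.

T_eq ≈ 42.7 K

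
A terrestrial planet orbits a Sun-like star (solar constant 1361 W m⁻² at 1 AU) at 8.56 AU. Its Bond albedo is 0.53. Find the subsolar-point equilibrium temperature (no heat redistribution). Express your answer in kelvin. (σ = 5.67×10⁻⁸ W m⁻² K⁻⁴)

T_ss ≈ 111 K

Flux at 8.56 AU: S = 1361/8.56² = 18.6 W m⁻².
At the subsolar point the surface absorbs S(1−A) and emits σT⁴ per unit area — no factor of 4, since only the local patch is in balance.
T = [18.6 × 0.47 / 5.67×10⁻⁸]^(1/4) = (1.54×10⁸)^(1/4) = 111 K.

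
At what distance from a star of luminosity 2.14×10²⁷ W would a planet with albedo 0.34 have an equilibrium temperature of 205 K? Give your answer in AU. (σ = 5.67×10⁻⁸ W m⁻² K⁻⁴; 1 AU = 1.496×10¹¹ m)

d ≈ 3.54 AU

From T_eq⁴ = L(1−A)/(16πσd²): d = √[L(1−A)/(16πσT_eq⁴)].
d = √[2.14×10²⁷ × 0.66 / (16π × 5.67×10⁻⁸ × (205)⁴)] = 5.30×10¹¹ m = 3.54 AU.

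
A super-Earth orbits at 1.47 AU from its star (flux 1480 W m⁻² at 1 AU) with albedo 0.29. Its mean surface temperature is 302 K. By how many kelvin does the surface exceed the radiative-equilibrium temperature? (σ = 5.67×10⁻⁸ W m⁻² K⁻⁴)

S = 1480/1.47² = 684.9 W m⁻².
T_eq = [S(1−A)/(4σ)]^(1/4) = [684.9×0.71/(4×5.67×10⁻⁸)]^(1/4) = 215.2 K.
ΔT = T_surf − T_eq = 302 − 215.2.

ΔT ≈ 86.8 K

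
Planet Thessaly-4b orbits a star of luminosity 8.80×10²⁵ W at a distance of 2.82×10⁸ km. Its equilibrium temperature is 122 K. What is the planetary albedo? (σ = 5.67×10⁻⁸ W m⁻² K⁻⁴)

A ≈ 0.43

d = 2.82×10⁸ km = 2.82×10¹¹ m.
Flux: S = L/(4πd²) = 8.80×10²⁵/(4π×(2.82×10¹¹)²) = 88.1 W m⁻².
From T_eq⁴ = S(1−A)/(4σ): 1−A = 4σT_eq⁴/S.
1−A = 4 × 5.67×10⁻⁸ × (122)⁴ / 88.1 = 0.571.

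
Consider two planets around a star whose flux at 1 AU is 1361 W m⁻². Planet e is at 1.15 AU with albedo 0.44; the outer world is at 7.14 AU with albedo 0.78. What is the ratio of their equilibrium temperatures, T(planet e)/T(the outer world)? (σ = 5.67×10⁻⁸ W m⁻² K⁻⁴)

T₁/T₂ ≈ 3.147

T_eq = [S₀(1−A)/(4σd²)]^(1/4), so T ∝ (1−A)^(1/4) / √d.
T₁ = [1361×0.56/(4×5.67×10⁻⁸×1.15²)]^(1/4) = 224.52 K.
T₂ = [1361×0.22/(4×5.67×10⁻⁸×7.14²)]^(1/4) = 71.34 K.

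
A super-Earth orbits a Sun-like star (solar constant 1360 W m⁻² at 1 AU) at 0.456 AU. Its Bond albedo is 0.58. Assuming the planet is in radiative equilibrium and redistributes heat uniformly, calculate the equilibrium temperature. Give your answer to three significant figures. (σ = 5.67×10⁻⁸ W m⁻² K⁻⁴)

T_eq ≈ 332 K

Flux at 0.456 AU: S = 1360/0.456² = 6540 W m⁻².
Energy balance: absorbed = emitted ⇒ πR²·S(1−A) = 4πR²·σT_eq⁴, so T_eq⁴ = S(1−A)/(4σ).
T_eq = [6540 × 0.42 / (4 × 5.67×10⁻⁸)]^(1/4) = (1.21×10¹⁰)^(1/4) = 332 K.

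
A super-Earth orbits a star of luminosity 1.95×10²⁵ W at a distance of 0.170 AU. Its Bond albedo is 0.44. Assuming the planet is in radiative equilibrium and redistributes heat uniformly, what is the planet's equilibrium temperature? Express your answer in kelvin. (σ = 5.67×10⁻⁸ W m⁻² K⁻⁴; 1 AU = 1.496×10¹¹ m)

T_eq ≈ 277 K

d = 0.170 AU = 2.54×10¹⁰ m.
Flux: S = L/(4πd²) = 1.95×10²⁵/(4π×(2.54×10¹⁰)²) = 2400 W m⁻².
Energy balance: absorbed = emitted ⇒ πR²·S(1−A) = 4πR²·σT_eq⁴, so T_eq⁴ = S(1−A)/(4σ).
T_eq = [2400 × 0.56 / (4 × 5.67×10⁻⁸)]^(1/4) = (5.92×10⁹)^(1/4) = 277 K.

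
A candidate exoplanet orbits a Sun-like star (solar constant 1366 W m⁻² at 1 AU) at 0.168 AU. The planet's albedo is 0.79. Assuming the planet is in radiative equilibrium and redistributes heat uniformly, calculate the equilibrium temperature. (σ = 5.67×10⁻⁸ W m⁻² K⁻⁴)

Flux at 0.168 AU: S = 1366/0.168² = 4.84×10⁴ W m⁻².
Energy balance: absorbed = emitted ⇒ πR²·S(1−A) = 4πR²·σT_eq⁴, so T_eq⁴ = S(1−A)/(4σ).
T_eq = [4.84×10⁴ × 0.21 / (4 × 5.67×10⁻⁸)]^(1/4) = (4.48×10¹⁰)^(1/4) = 460 K.

T_eq ≈ 460 K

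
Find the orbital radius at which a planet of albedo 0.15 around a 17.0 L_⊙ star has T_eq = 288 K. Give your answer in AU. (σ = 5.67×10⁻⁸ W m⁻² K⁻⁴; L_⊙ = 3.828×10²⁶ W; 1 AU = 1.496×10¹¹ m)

L = 17.0 × 3.828×10²⁶ = 6.51×10²⁷ W.
From T_eq⁴ = L(1−A)/(16πσd²): d = √[L(1−A)/(16πσT_eq⁴)].
d = √[6.51×10²⁷ × 0.85 / (16π × 5.67×10⁻⁸ × (288)⁴)] = 5.31×10¹¹ m = 3.55 AU.

d ≈ 3.55 AU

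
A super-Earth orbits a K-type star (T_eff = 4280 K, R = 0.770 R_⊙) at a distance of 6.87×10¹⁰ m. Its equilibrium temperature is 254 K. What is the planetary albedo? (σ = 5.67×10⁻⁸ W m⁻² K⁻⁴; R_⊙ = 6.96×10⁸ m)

A ≈ 0.18

R_⋆ = 0.770 × 6.96×10⁸ = 5.36×10⁸ m.
L = 4πR_⋆²σT_⋆⁴ = 4π(5.36×10⁸)² × 5.67×10⁻⁸ × (4280)⁴ = 6.87×10²⁵ W.
S = L/(4πd²) = 1160 W m⁻².
From T_eq⁴ = S(1−A)/(4σ): 1−A = 4σT_eq⁴/S.
1−A = 4 × 5.67×10⁻⁸ × (254)⁴ / 1160 = 0.815.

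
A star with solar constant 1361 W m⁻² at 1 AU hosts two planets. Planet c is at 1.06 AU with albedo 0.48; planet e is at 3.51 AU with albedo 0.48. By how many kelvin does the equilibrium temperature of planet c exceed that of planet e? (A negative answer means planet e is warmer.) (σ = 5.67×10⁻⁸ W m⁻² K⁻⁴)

ΔT ≈ 103.4 K

T_eq = [S₀(1−A)/(4σd²)]^(1/4), so T ∝ (1−A)^(1/4) / √d.
T₁ = [1361×0.52/(4×5.67×10⁻⁸×1.06²)]^(1/4) = 229.56 K.
T₂ = [1361×0.52/(4×5.67×10⁻⁸×3.51²)]^(1/4) = 126.15 K.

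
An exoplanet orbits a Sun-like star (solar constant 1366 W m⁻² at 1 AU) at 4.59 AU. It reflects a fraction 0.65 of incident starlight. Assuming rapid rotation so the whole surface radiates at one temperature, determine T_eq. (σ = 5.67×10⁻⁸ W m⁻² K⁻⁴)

T_eq ≈ 100 K

Flux at 4.59 AU: S = 1366/4.59² = 64.8 W m⁻².
Energy balance: absorbed = emitted ⇒ πR²·S(1−A) = 4πR²·σT_eq⁴, so T_eq⁴ = S(1−A)/(4σ).
T_eq = [64.8 × 0.35 / (4 × 5.67×10⁻⁸)]^(1/4) = (1.00×10⁸)^(1/4) = 100 K.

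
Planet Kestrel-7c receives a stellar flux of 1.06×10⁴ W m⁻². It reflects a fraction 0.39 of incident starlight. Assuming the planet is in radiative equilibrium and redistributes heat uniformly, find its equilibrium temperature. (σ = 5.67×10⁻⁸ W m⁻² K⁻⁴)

T_eq ≈ 411 K

Energy balance: absorbed = emitted ⇒ πR²·S(1−A) = 4πR²·σT_eq⁴, so T_eq⁴ = S(1−A)/(4σ).
T_eq = [1.06×10⁴ × 0.61 / (4 × 5.67×10⁻⁸)]^(1/4) = (2.85×10¹⁰)^(1/4) = 411 K.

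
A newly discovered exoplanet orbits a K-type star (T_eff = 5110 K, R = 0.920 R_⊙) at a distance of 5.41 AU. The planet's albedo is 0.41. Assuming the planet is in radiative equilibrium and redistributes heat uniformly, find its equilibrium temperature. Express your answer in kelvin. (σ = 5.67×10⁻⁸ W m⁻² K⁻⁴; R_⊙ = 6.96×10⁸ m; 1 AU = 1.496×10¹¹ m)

R_⋆ = 0.920 × 6.96×10⁸ = 6.40×10⁸ m.
d = 5.41 AU = 8.09×10¹¹ m.
L = 4πR_⋆²σT_⋆⁴ = 4π(6.40×10⁸)² × 5.67×10⁻⁸ × (5110)⁴ = 1.99×10²⁶ W.
S = L/(4πd²) = 24.2 W m⁻².
Energy balance: absorbed = emitted ⇒ πR²·S(1−A) = 4πR²·σT_eq⁴, so T_eq⁴ = S(1−A)/(4σ).
T_eq = [24.2 × 0.59 / (4 × 5.67×10⁻⁸)]^(1/4) = (6.30×10⁷)^(1/4) = 89.1 K.

T_eq ≈ 89.1 K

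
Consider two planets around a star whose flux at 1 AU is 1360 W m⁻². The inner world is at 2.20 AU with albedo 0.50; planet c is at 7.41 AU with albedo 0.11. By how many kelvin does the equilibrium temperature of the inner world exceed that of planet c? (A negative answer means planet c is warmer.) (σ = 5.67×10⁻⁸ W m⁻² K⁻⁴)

T_eq = [S₀(1−A)/(4σd²)]^(1/4), so T ∝ (1−A)^(1/4) / √d.
T₁ = [1360×0.50/(4×5.67×10⁻⁸×2.20²)]^(1/4) = 157.76 K.
T₂ = [1360×0.89/(4×5.67×10⁻⁸×7.41²)]^(1/4) = 99.29 K.

ΔT ≈ 58.5 K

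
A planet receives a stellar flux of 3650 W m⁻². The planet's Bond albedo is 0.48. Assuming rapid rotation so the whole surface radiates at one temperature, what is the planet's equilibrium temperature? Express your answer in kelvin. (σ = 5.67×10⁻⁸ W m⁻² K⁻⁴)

T_eq ≈ 302 K

Energy balance: absorbed = emitted ⇒ πR²·S(1−A) = 4πR²·σT_eq⁴, so T_eq⁴ = S(1−A)/(4σ).
T_eq = [3650 × 0.52 / (4 × 5.67×10⁻⁸)]^(1/4) = (8.37×10⁹)^(1/4) = 302 K.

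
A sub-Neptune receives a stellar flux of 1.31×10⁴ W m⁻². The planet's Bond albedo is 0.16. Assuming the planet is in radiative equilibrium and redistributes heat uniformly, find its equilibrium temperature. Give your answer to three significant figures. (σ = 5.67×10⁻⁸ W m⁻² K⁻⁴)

Energy balance: absorbed = emitted ⇒ πR²·S(1−A) = 4πR²·σT_eq⁴, so T_eq⁴ = S(1−A)/(4σ).
T_eq = [1.31×10⁴ × 0.84 / (4 × 5.67×10⁻⁸)]^(1/4) = (4.85×10¹⁰)^(1/4) = 469 K.

T_eq ≈ 469 K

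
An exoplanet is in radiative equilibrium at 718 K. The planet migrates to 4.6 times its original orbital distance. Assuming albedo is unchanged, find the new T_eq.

T_eq ∝ L^(1/4) · d^(−1/2).
T′ = 718 / 4.6^(1/2) = 335 K.

T_eq ≈ 335 K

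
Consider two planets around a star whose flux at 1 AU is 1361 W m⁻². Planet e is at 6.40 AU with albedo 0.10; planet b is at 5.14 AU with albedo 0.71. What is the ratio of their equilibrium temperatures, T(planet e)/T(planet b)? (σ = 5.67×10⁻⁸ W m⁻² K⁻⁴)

T₁/T₂ ≈ 1.189

T_eq = [S₀(1−A)/(4σd²)]^(1/4), so T ∝ (1−A)^(1/4) / √d.
T₁ = [1361×0.90/(4×5.67×10⁻⁸×6.40²)]^(1/4) = 107.16 K.
T₂ = [1361×0.29/(4×5.67×10⁻⁸×5.14²)]^(1/4) = 90.09 K.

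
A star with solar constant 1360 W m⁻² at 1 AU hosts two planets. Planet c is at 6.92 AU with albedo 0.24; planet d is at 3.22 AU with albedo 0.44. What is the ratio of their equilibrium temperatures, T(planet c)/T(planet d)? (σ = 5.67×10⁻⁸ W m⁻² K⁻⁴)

T₁/T₂ ≈ 0.736

T_eq = [S₀(1−A)/(4σd²)]^(1/4), so T ∝ (1−A)^(1/4) / √d.
T₁ = [1360×0.76/(4×5.67×10⁻⁸×6.92²)]^(1/4) = 98.77 K.
T₂ = [1360×0.56/(4×5.67×10⁻⁸×3.22²)]^(1/4) = 134.15 K.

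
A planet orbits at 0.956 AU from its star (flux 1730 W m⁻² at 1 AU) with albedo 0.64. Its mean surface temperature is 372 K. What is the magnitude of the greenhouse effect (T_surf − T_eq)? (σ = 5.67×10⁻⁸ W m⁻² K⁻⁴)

S = 1730/0.956² = 1893 W m⁻².
T_eq = [S(1−A)/(4σ)]^(1/4) = [1893×0.36/(4×5.67×10⁻⁸)]^(1/4) = 234.1 K.
ΔT = T_surf − T_eq = 372 − 234.1.

ΔT ≈ 137.9 K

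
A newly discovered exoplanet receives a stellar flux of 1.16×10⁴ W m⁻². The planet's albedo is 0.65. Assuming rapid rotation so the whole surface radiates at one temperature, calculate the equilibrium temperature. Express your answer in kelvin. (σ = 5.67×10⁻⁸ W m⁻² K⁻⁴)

Energy balance: absorbed = emitted ⇒ πR²·S(1−A) = 4πR²·σT_eq⁴, so T_eq⁴ = S(1−A)/(4σ).
T_eq = [1.16×10⁴ × 0.35 / (4 × 5.67×10⁻⁸)]^(1/4) = (1.79×10¹⁰)^(1/4) = 366 K.

T_eq ≈ 366 K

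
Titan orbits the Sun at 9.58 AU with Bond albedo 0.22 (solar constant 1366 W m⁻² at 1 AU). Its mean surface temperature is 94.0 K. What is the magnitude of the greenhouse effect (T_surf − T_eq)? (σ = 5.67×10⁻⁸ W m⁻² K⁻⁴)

S = 1366/9.58² = 14.88 W m⁻².
T_eq = [S(1−A)/(4σ)]^(1/4) = [14.88×0.78/(4×5.67×10⁻⁸)]^(1/4) = 84.6 K.
ΔT = T_surf − T_eq = 94 − 84.6.

ΔT ≈ 9.4 K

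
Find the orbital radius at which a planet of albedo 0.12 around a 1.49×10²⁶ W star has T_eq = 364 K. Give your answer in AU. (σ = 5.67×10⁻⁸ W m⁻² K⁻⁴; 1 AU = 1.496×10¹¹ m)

d ≈ 0.342 AU

From T_eq⁴ = L(1−A)/(16πσd²): d = √[L(1−A)/(16πσT_eq⁴)].
d = √[1.49×10²⁶ × 0.88 / (16π × 5.67×10⁻⁸ × (364)⁴)] = 5.12×10¹⁰ m = 0.342 AU.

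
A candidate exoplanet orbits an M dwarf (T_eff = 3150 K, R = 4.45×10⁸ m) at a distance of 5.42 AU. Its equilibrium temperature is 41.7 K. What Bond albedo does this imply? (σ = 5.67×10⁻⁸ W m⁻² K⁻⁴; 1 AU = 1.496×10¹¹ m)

A ≈ 0.59

d = 5.42 AU = 8.11×10¹¹ m.
L = 4πR_⋆²σT_⋆⁴ = 4π(4.45×10⁸)² × 5.67×10⁻⁸ × (3150)⁴ = 1.39×10²⁵ W.
S = L/(4πd²) = 1.68 W m⁻².
From T_eq⁴ = S(1−A)/(4σ): 1−A = 4σT_eq⁴/S.
1−A = 4 × 5.67×10⁻⁸ × (41.7)⁴ / 1.68 = 0.408.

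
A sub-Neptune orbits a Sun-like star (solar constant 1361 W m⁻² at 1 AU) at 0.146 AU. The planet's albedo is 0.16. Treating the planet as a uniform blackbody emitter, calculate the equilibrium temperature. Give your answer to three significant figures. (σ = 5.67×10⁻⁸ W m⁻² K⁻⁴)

Flux at 0.146 AU: S = 1361/0.146² = 6.38×10⁴ W m⁻².
Energy balance: absorbed = emitted ⇒ πR²·S(1−A) = 4πR²·σT_eq⁴, so T_eq⁴ = S(1−A)/(4σ).
T_eq = [6.38×10⁴ × 0.84 / (4 × 5.67×10⁻⁸)]^(1/4) = (2.36×10¹¹)^(1/4) = 697 K.

T_eq ≈ 697 K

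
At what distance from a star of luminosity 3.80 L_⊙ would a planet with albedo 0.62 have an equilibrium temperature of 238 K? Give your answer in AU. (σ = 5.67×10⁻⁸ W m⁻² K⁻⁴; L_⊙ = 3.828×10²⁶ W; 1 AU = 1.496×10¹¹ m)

L = 3.80 × 3.828×10²⁶ = 1.45×10²⁷ W.
From T_eq⁴ = L(1−A)/(16πσd²): d = √[L(1−A)/(16πσT_eq⁴)].
d = √[1.45×10²⁷ × 0.38 / (16π × 5.67×10⁻⁸ × (238)⁴)] = 2.46×10¹¹ m = 1.64 AU.

d ≈ 1.64 AU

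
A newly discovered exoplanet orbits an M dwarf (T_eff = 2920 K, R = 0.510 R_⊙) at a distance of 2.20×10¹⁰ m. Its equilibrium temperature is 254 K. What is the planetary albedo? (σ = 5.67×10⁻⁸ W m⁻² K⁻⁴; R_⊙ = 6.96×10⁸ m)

R_⋆ = 0.510 × 6.96×10⁸ = 3.55×10⁸ m.
L = 4πR_⋆²σT_⋆⁴ = 4π(3.55×10⁸)² × 5.67×10⁻⁸ × (2920)⁴ = 6.53×10²⁴ W.
S = L/(4πd²) = 1070 W m⁻².
From T_eq⁴ = S(1−A)/(4σ): 1−A = 4σT_eq⁴/S.
1−A = 4 × 5.67×10⁻⁸ × (254)⁴ / 1070 = 0.880.

A ≈ 0.12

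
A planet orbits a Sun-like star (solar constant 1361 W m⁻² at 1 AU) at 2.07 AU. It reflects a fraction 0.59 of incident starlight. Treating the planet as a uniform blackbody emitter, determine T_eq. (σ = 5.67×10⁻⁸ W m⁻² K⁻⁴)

T_eq ≈ 155 K

Flux at 2.07 AU: S = 1361/2.07² = 318 W m⁻².
Energy balance: absorbed = emitted ⇒ πR²·S(1−A) = 4πR²·σT_eq⁴, so T_eq⁴ = S(1−A)/(4σ).
T_eq = [318 × 0.41 / (4 × 5.67×10⁻⁸)]^(1/4) = (5.74×10⁸)^(1/4) = 155 K.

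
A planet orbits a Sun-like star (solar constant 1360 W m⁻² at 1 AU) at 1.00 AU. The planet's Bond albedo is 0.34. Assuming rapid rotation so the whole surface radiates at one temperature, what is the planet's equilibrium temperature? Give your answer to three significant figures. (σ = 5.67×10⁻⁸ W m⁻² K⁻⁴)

T_eq ≈ 251 K

Flux at 1.00 AU: S = 1360/1.00² = 1360 W m⁻².
Energy balance: absorbed = emitted ⇒ πR²·S(1−A) = 4πR²·σT_eq⁴, so T_eq⁴ = S(1−A)/(4σ).
T_eq = [1360 × 0.66 / (4 × 5.67×10⁻⁸)]^(1/4) = (3.96×10⁹)^(1/4) = 251 K.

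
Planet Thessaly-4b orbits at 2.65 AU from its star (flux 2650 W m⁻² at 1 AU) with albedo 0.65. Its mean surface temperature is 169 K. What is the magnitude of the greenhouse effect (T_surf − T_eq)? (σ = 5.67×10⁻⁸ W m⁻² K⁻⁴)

S = 2650/2.65² = 377.4 W m⁻².
T_eq = [S(1−A)/(4σ)]^(1/4) = [377.4×0.35/(4×5.67×10⁻⁸)]^(1/4) = 155.3 K.
ΔT = T_surf − T_eq = 169 − 155.3.

ΔT ≈ 13.7 K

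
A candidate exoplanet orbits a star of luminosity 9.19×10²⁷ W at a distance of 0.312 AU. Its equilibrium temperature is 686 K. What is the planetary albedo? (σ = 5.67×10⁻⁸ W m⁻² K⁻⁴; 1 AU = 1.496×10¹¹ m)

A ≈ 0.85

d = 0.312 AU = 4.67×10¹⁰ m.
Flux: S = L/(4πd²) = 9.19×10²⁷/(4π×(4.67×10¹⁰)²) = 3.36×10⁵ W m⁻².
From T_eq⁴ = S(1−A)/(4σ): 1−A = 4σT_eq⁴/S.
1−A = 4 × 5.67×10⁻⁸ × (686)⁴ / 3.36×10⁵ = 0.150.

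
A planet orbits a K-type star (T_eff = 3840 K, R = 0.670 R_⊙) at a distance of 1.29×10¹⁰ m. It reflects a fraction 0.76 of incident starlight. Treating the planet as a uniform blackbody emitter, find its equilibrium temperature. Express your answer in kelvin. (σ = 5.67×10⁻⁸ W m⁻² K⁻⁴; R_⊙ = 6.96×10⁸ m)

R_⋆ = 0.670 × 6.96×10⁸ = 4.66×10⁸ m.
L = 4πR_⋆²σT_⋆⁴ = 4π(4.66×10⁸)² × 5.67×10⁻⁸ × (3840)⁴ = 3.37×10²⁵ W.
S = L/(4πd²) = 1.61×10⁴ W m⁻².
Energy balance: absorbed = emitted ⇒ πR²·S(1−A) = 4πR²·σT_eq⁴, so T_eq⁴ = S(1−A)/(4σ).
T_eq = [1.61×10⁴ × 0.24 / (4 × 5.67×10⁻⁸)]^(1/4) = (1.70×10¹⁰)^(1/4) = 361 K.

T_eq ≈ 361 K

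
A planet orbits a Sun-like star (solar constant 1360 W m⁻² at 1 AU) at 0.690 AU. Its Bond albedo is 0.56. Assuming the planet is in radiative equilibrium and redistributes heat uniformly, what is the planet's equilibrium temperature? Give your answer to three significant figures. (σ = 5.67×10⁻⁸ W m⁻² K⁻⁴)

T_eq ≈ 273 K

Flux at 0.690 AU: S = 1360/0.690² = 2860 W m⁻².
Energy balance: absorbed = emitted ⇒ πR²·S(1−A) = 4πR²·σT_eq⁴, so T_eq⁴ = S(1−A)/(4σ).
T_eq = [2860 × 0.44 / (4 × 5.67×10⁻⁸)]^(1/4) = (5.54×10⁹)^(1/4) = 273 K.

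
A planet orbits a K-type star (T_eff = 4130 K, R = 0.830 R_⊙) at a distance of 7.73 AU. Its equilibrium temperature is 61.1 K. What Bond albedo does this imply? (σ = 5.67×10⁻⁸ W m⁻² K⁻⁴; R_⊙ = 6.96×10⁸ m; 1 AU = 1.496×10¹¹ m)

R_⋆ = 0.830 × 6.96×10⁸ = 5.78×10⁸ m.
d = 7.73 AU = 1.16×10¹² m.
L = 4πR_⋆²σT_⋆⁴ = 4π(5.78×10⁸)² × 5.67×10⁻⁸ × (4130)⁴ = 6.92×10²⁵ W.
S = L/(4πd²) = 4.12 W m⁻².
From T_eq⁴ = S(1−A)/(4σ): 1−A = 4σT_eq⁴/S.
1−A = 4 × 5.67×10⁻⁸ × (61.1)⁴ / 4.12 = 0.768.

A ≈ 0.23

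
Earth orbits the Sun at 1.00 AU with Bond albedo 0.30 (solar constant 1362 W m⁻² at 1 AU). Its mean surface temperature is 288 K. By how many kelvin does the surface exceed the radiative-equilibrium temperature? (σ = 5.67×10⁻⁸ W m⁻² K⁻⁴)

ΔT ≈ 33.4 K

S = 1362/1.00² = 1362 W m⁻².
T_eq = [S(1−A)/(4σ)]^(1/4) = [1362×0.70/(4×5.67×10⁻⁸)]^(1/4) = 254.6 K.
ΔT = T_surf − T_eq = 288 − 254.6.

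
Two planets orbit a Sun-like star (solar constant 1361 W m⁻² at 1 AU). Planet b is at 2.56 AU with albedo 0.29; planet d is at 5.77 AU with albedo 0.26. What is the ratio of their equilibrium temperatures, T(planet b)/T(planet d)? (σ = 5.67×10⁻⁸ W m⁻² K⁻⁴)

T₁/T₂ ≈ 1.486

T_eq = [S₀(1−A)/(4σd²)]^(1/4), so T ∝ (1−A)^(1/4) / √d.
T₁ = [1361×0.71/(4×5.67×10⁻⁸×2.56²)]^(1/4) = 159.68 K.
T₂ = [1361×0.74/(4×5.67×10⁻⁸×5.77²)]^(1/4) = 107.47 K.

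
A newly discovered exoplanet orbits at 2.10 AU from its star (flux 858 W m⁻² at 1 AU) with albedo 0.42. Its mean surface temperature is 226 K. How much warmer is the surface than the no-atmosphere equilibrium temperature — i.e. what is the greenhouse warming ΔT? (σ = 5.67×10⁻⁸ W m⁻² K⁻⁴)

S = 858/2.10² = 194.6 W m⁻².
T_eq = [S(1−A)/(4σ)]^(1/4) = [194.6×0.58/(4×5.67×10⁻⁸)]^(1/4) = 149.4 K.
ΔT = T_surf − T_eq = 226 − 149.4.

ΔT ≈ 76.6 K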